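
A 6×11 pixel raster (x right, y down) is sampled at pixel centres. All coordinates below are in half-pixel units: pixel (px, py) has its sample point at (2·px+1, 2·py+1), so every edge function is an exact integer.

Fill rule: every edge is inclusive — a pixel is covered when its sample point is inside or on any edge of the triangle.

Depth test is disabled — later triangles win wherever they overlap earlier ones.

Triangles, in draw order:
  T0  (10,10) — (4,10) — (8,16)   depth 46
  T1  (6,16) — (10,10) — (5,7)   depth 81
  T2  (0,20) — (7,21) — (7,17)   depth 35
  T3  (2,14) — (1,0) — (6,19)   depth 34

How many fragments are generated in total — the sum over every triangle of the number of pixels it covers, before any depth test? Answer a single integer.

T0:
  2·area = 36  (B↔C swapped to make it positive)
  edge (10, 10)→(8, 16): d=(-2,6) inclusive
  edge (8, 16)→(4, 10): d=(-4,-6) inclusive
  edge (4, 10)→(10, 10): d=(6,0) inclusive
    (5,3)@(11, 7): e=[0,54,-18] → ·  [on edge]
    (2,5)@(5, 11): e=[28,2,6] → █
    (3,5)@(7, 11): e=[16,14,6] → █
    (4,5)@(9, 11): e=[4,26,6] → █
    (5,5)@(11, 11): e=[-8,38,6] → ·
    (2,6)@(5, 13): e=[24,-6,18] → ·
    (3,6)@(7, 13): e=[12,6,18] → █
    (4,6)@(9, 13): e=[0,18,18] → █  [on edge]
    (5,6)@(11, 13): e=[-12,30,18] → ·
    (3,7)@(7, 15): e=[8,-2,30] → ·
    (4,7)@(9, 15): e=[-4,10,30] → ·
    (3,9)@(7, 19): e=[0,-18,54] → ·  [on edge]
  covered (5 px):
    · · · · · ·
    · · · · · ·
    · · · · · ·
    · · · · · ·
    · · · · · ·
    · · █ █ █ ·
    · · · █ █ ·
    · · · · · ·
    · · · · · ·
    · · · · · ·
    · · · · · ·
T1:
  2·area = 42  (B↔C swapped to make it positive)
  edge (6, 16)→(5, 7): d=(-1,-9) inclusive
  edge (5, 7)→(10, 10): d=(5,3) inclusive
  edge (10, 10)→(6, 16): d=(-4,6) inclusive
    (2,3)@(5, 7): e=[0,0,42] → █  [on edge]
    (3,3)@(7, 7): e=[18,-6,30] → ·
    (2,4)@(5, 9): e=[-2,10,34] → ·
    (3,4)@(7, 9): e=[16,4,22] → █
    (4,4)@(9, 9): e=[34,-2,10] → ·
    (3,5)@(7, 11): e=[14,14,14] → █
    (4,5)@(9, 11): e=[32,8,2] → █
    (5,5)@(11, 11): e=[50,2,-10] → ·
    (3,6)@(7, 13): e=[12,24,6] → █
    (4,6)@(9, 13): e=[30,18,-6] → ·
    (3,7)@(7, 15): e=[10,34,-2] → ·
  covered (5 px):
    · · · · · ·
    · · · · · ·
    · · · · · ·
    · · █ · · ·
    · · · █ · ·
    · · · █ █ ·
    · · · █ · ·
    · · · · · ·
    · · · · · ·
    · · · · · ·
    · · · · · ·
T2:
  2·area = 28  (B↔C swapped to make it positive)
  edge (0, 20)→(7, 17): d=(7,-3) inclusive
  edge (7, 17)→(7, 21): d=(0,4) inclusive
  edge (7, 21)→(0, 20): d=(-7,-1) inclusive
    (3,0)@(7, 1): e=[-112,0,140] → ·  [on edge]
    (3,1)@(7, 3): e=[-98,0,126] → ·  [on edge]
    (3,2)@(7, 5): e=[-84,0,112] → ·  [on edge]
    (3,3)@(7, 7): e=[-70,0,98] → ·  [on edge]
    (3,4)@(7, 9): e=[-56,0,84] → ·  [on edge]
    (3,5)@(7, 11): e=[-42,0,70] → ·  [on edge]
    (3,6)@(7, 13): e=[-28,0,56] → ·  [on edge]
    (3,7)@(7, 15): e=[-14,0,42] → ·  [on edge]
    (3,8)@(7, 17): e=[0,0,28] → █  [on edge]
    (4,8)@(9, 17): e=[6,-8,30] → ·
    (1,9)@(3, 19): e=[2,16,10] → █
    (2,9)@(5, 19): e=[8,8,12] → █
    (3,9)@(7, 19): e=[14,0,14] → █  [on edge]
    (3,10)@(7, 21): e=[28,0,0] → █  [on edge]
  covered (5 px):
    · · · · · ·
    · · · · · ·
    · · · · · ·
    · · · · · ·
    · · · · · ·
    · · · · · ·
    · · · · · ·
    · · · · · ·
    · · · █ · ·
    · █ █ █ · ·
    · · · █ · ·
T3:
  2·area = 51
  edge (2, 14)→(1, 0): d=(-1,-14) inclusive
  edge (1, 0)→(6, 19): d=(5,19) inclusive
  edge (6, 19)→(2, 14): d=(-4,-5) inclusive
    (1,4)@(3, 9): e=[19,7,25] → █
    (2,4)@(5, 9): e=[47,-31,35] → ·
    (1,5)@(3, 11): e=[17,17,17] → █
    (2,5)@(5, 11): e=[45,-21,27] → ·
    (1,6)@(3, 13): e=[15,27,9] → █
    (2,6)@(5, 13): e=[43,-11,19] → ·
    (1,7)@(3, 15): e=[13,37,1] → █
    (2,7)@(5, 15): e=[41,-1,11] → ·
    (1,8)@(3, 17): e=[11,47,-7] → ·
    (2,8)@(5, 17): e=[39,9,3] → █
    (3,8)@(7, 17): e=[67,-29,13] → ·
    (2,9)@(5, 19): e=[37,19,-5] → ·
  covered (5 px):
    · · · · · ·
    · · · · · ·
    · · · · · ·
    · · · · · ·
    · █ · · · ·
    · █ · · · ·
    · █ · · · ·
    · █ · · · ·
    · · █ · · ·
    · · · · · ·
    · · · · · ·

Answer: 20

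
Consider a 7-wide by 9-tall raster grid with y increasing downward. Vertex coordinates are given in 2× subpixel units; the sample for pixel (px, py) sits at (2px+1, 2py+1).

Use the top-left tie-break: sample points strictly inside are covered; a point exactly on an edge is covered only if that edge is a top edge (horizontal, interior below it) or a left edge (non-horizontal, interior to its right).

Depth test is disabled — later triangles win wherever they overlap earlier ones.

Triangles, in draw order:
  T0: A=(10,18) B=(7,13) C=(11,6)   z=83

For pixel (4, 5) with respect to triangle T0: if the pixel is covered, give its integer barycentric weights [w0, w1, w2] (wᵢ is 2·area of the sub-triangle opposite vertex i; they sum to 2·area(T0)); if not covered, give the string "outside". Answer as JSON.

T0:
  2·area = 41
  edge (10, 18)→(7, 13): d=(-3,-5) top-left  bias=+0
  edge (7, 13)→(11, 6): d=(4,-7) top-left  bias=+0
  edge (11, 6)→(10, 18): d=(-1,12) right/bottom  bias=-1
    (0,1)@(1, 3): e=[0,-82,123] → ·  [on edge]
    (4,5)@(9, 11): e=[16,6,19] → #
    (5,5)@(11, 11): e=[26,20,-5] → ·
    (3,6)@(7, 13): e=[0,0,41] → #  [on edge]
    (5,6)@(11, 13): e=[20,28,-7] → ·
    (3,7)@(7, 15): e=[-6,8,39] → ·
    (4,7)@(9, 15): e=[4,22,15] → #
    (5,7)@(11, 15): e=[14,36,-9] → ·
    (4,8)@(9, 17): e=[-2,30,13] → ·
  covered (4 px):
    · · · · · · ·
    · · · · · · ·
    · · · · · · ·
    · · · · · · ·
    · · · · · · ·
    · · · · # · ·
    · · · # # · ·
    · · · · # · ·
    · · · · · · ·

Result: [6,19,16]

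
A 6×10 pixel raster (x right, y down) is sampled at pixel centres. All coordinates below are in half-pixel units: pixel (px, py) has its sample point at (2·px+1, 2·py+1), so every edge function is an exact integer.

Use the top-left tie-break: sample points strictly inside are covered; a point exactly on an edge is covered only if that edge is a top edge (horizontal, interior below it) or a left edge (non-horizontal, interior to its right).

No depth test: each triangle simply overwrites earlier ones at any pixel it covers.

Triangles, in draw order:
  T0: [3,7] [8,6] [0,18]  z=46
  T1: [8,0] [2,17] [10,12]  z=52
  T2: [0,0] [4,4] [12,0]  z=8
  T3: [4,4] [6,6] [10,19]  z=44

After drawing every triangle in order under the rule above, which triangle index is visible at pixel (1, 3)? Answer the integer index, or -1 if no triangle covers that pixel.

T0:
  2·area = 52
  edge (3, 7)→(8, 6): d=(5,-1) top-left  bias=+0
  edge (8, 6)→(0, 18): d=(-8,12) right/bottom  bias=-1
  edge (0, 18)→(3, 7): d=(3,-11) top-left  bias=+0
    (1,3)@(3, 7): e=[0,52,0] → █  [on edge]
    (2,3)@(5, 7): e=[2,28,22] → █
    (3,3)@(7, 7): e=[4,4,44] → █
    (4,3)@(9, 7): e=[6,-20,66] → ·
    (1,4)@(3, 9): e=[10,36,6] → █
    (3,4)@(7, 9): e=[14,-12,50] → ·
    (1,5)@(3, 11): e=[20,20,12] → █
    (2,5)@(5, 11): e=[22,-4,34] → ·
    (1,6)@(3, 13): e=[30,4,18] → █
    (2,6)@(5, 13): e=[32,-20,40] → ·
    (0,7)@(1, 15): e=[38,12,2] → █
    (1,7)@(3, 15): e=[40,-12,24] → ·
  covered (8 px):
    · · · · · ·
    · · · · · ·
    · · · · · ·
    · █ █ █ · ·
    · █ █ · · ·
    · █ · · · ·
    · █ · · · ·
    █ · · · · ·
    · · · · · ·
    · · · · · ·
T1:
  2·area = 106  (B↔C swapped to make it positive)
  edge (8, 0)→(10, 12): d=(2,12) right/bottom  bias=-1
  edge (10, 12)→(2, 17): d=(-8,5) right/bottom  bias=-1
  edge (2, 17)→(8, 0): d=(6,-17) top-left  bias=+0
    (3,1)@(7, 3): e=[18,87,1] → █
    (4,1)@(9, 3): e=[-6,77,35] → ·
    (3,2)@(7, 5): e=[22,71,13] → █
    (4,2)@(9, 5): e=[-2,61,47] → ·
    (3,3)@(7, 7): e=[26,55,25] → █
    (4,3)@(9, 7): e=[2,45,59] → █
    (5,3)@(11, 7): e=[-22,35,93] → ·
    (2,4)@(5, 9): e=[54,49,3] → █
    (5,4)@(11, 9): e=[-18,19,105] → ·
    (2,5)@(5, 11): e=[58,33,15] → █
    (5,5)@(11, 11): e=[-14,3,117] → ·
    (2,6)@(5, 13): e=[62,17,27] → █
  covered (14 px):
    · · · · · ·
    · · · █ · ·
    · · · █ · ·
    · · · █ █ ·
    · · █ █ █ ·
    · · █ █ █ ·
    · · █ █ · ·
    · █ █ · · ·
    · · · · · ·
    · · · · · ·
T2:
  2·area = 48  (B↔C swapped to make it positive)
  edge (0, 0)→(12, 0): d=(12,0) top-left  bias=+0
  edge (12, 0)→(4, 4): d=(-8,4) right/bottom  bias=-1
  edge (4, 4)→(0, 0): d=(-4,-4) top-left  bias=+0
    (0,0)@(1, 1): e=[12,36,0] → █  [on edge]
    (1,0)@(3, 1): e=[12,28,8] → █
    (2,0)@(5, 1): e=[12,20,16] → █
    (3,0)@(7, 1): e=[12,12,24] → █
    (4,0)@(9, 1): e=[12,4,32] → █
    (5,0)@(11, 1): e=[12,-4,40] → ·
    (0,1)@(1, 3): e=[36,20,-8] → ·
    (1,1)@(3, 3): e=[36,12,0] → █  [on edge]
    (3,1)@(7, 3): e=[36,-4,16] → ·
    (4,1)@(9, 3): e=[36,-12,24] → ·
    (1,2)@(3, 5): e=[60,-4,-8] → ·
    (2,2)@(5, 5): e=[60,-12,0] → ·  [on edge]
    (3,3)@(7, 7): e=[84,-36,0] → ·  [on edge]
    (4,4)@(9, 9): e=[108,-60,0] → ·  [on edge]
    (5,5)@(11, 11): e=[132,-84,0] → ·  [on edge]
  covered (7 px):
    █ █ █ █ █ ·
    · █ █ · · ·
    · · · · · ·
    · · · · · ·
    · · · · · ·
    · · · · · ·
    · · · · · ·
    · · · · · ·
    · · · · · ·
    · · · · · ·
T3:
  2·area = 18
  edge (4, 4)→(6, 6): d=(2,2) right/bottom  bias=-1
  edge (6, 6)→(10, 19): d=(4,13) right/bottom  bias=-1
  edge (10, 19)→(4, 4): d=(-6,-15) top-left  bias=+0
    (0,0)@(1, 1): e=[0,45,-27] → ·  [on edge]
    (1,1)@(3, 3): e=[0,27,-9] → ·  [on edge]
    (2,2)@(5, 5): e=[0,9,9] → ·  [on edge]
    (3,3)@(7, 7): e=[0,-9,27] → ·  [on edge]
    (4,4)@(9, 9): e=[0,-27,45] → ·  [on edge]
    (3,5)@(7, 11): e=[8,7,3] → █
    (4,5)@(9, 11): e=[4,-19,33] → ·
    (5,5)@(11, 11): e=[0,-45,63] → ·  [on edge]
    (3,6)@(7, 13): e=[12,15,-9] → ·
  covered (1 px):
    · · · · · ·
    · · · · · ·
    · · · · · ·
    · · · · · ·
    · · · · · ·
    · · · █ · ·
    · · · · · ·
    · · · · · ·
    · · · · · ·
    · · · · · ·

Z-buffer (winner per pixel, '.' = empty):
  2 2 2 2 2 .
  . 2 2 1 . .
  . . . 1 . .
  . 0 0 1 1 .
  . 0 1 1 1 .
  . 0 1 3 1 .
  . 0 1 1 . .
  0 1 1 . . .
  . . . . . .
  . . . . . .

Answer: 0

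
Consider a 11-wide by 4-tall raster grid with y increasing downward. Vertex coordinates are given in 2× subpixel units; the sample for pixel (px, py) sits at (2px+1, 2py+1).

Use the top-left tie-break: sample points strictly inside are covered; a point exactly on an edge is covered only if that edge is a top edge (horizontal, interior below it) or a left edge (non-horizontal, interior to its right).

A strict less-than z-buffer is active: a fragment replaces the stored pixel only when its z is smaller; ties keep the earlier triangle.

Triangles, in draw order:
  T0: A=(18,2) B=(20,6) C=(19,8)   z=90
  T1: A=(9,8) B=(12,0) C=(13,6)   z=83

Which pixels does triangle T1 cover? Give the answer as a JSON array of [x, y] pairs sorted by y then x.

T0:
  2·area = 8
  edge (18, 2)→(20, 6): d=(2,4) right/bottom  bias=-1
  edge (20, 6)→(19, 8): d=(-1,2) right/bottom  bias=-1
  edge (19, 8)→(18, 2): d=(-1,-6) top-left  bias=+0
    (9,2)@(19, 5): e=[2,3,3] → #
    (10,2)@(21, 5): e=[-6,-1,15] → ·
    (9,3)@(19, 7): e=[6,1,1] → #
    (10,3)@(21, 7): e=[-2,-3,13] → ·
  covered (2 px):
    · · · · · · · · · · ·
    · · · · · · · · · · ·
    · · · · · · · · · # ·
    · · · · · · · · · # ·
T1:
  2·area = 26
  edge (9, 8)→(12, 0): d=(3,-8) top-left  bias=+0
  edge (12, 0)→(13, 6): d=(1,6) right/bottom  bias=-1
  edge (13, 6)→(9, 8): d=(-4,2) right/bottom  bias=-1
    (5,1)@(11, 3): e=[1,9,16] → #
    (6,1)@(13, 3): e=[17,-3,12] → ·
    (9,1)@(19, 3): e=[65,-39,0] → ·  [on edge]
    (5,2)@(11, 5): e=[7,11,8] → #
    (6,2)@(13, 5): e=[23,-1,4] → ·
    (7,2)@(15, 5): e=[39,-13,0] → ·  [on edge]
    (5,3)@(11, 7): e=[13,13,0] → ·  [on edge]
  covered (2 px):
    · · · · · · · · · · ·
    · · · · · # · · · · ·
    · · · · · # · · · · ·
    · · · · · · · · · · ·

Final: [[5,1],[5,2]]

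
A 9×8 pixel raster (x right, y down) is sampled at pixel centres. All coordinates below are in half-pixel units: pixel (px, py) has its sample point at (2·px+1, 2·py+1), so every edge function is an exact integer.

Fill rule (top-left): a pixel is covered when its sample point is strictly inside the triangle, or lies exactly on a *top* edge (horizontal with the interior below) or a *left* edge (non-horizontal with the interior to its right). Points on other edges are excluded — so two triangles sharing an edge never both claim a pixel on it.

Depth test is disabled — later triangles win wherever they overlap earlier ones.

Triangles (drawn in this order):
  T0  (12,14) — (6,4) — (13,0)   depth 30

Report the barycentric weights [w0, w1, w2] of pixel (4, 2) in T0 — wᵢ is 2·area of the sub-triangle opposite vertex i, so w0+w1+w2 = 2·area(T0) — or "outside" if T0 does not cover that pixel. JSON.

T0:
  2·area = 94
  edge (12, 14)→(6, 4): d=(-6,-10) top-left  bias=+0
  edge (6, 4)→(13, 0): d=(7,-4) top-left  bias=+0
  edge (13, 0)→(12, 14): d=(-1,14) right/bottom  bias=-1
    (4,1)@(9, 3): e=[36,5,53] → █
    (5,1)@(11, 3): e=[56,13,25] → █
    (6,1)@(13, 3): e=[76,21,-3] → ·
    (3,2)@(7, 5): e=[4,11,79] → █
    (6,2)@(13, 5): e=[64,35,-5] → ·
    (3,3)@(7, 7): e=[-8,25,77] → ·
    (4,3)@(9, 7): e=[12,33,49] → █
    (6,3)@(13, 7): e=[52,49,-7] → ·
    (4,4)@(9, 9): e=[0,47,47] → █  [on edge]
    (6,4)@(13, 9): e=[40,63,-9] → ·
    (4,5)@(9, 11): e=[-12,61,45] → ·
    (5,5)@(11, 11): e=[8,69,17] → █
  covered (10 px):
    · · · · · · · · ·
    · · · · █ █ · · ·
    · · · █ █ █ · · ·
    · · · · █ █ · · ·
    · · · · █ █ · · ·
    · · · · · █ · · ·
    · · · · · · · · ·
    · · · · · · · · ·

Result: [19,51,24]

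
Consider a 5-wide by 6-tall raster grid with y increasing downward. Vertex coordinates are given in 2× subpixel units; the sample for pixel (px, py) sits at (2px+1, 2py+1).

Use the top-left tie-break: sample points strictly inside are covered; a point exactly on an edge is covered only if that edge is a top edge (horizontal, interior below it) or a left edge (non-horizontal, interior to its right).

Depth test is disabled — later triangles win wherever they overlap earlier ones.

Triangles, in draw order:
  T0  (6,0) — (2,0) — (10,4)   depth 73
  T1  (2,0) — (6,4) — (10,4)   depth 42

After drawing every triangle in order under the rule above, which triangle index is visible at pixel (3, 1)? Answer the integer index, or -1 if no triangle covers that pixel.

T0:
  2·area = 16  (B↔C swapped to make it positive)
  edge (6, 0)→(10, 4): d=(4,4) right/bottom  bias=-1
  edge (10, 4)→(2, 0): d=(-8,-4) top-left  bias=+0
  edge (2, 0)→(6, 0): d=(4,0) top-left  bias=+0
    (2,0)@(5, 1): e=[8,4,4] → X
    (3,0)@(7, 1): e=[0,12,4] → .  [on edge]
    (2,1)@(5, 3): e=[16,-12,12] → .
    (4,1)@(9, 3): e=[0,4,12] → .  [on edge]
  covered (1 px):
    . . X . .
    . . . . .
    . . . . .
    . . . . .
    . . . . .
    . . . . .
T1:
  2·area = 16  (B↔C swapped to make it positive)
  edge (2, 0)→(10, 4): d=(8,4) right/bottom  bias=-1
  edge (10, 4)→(6, 4): d=(-4,0) right/bottom  bias=-1
  edge (6, 4)→(2, 0): d=(-4,-4) top-left  bias=+0
    (1,0)@(3, 1): e=[4,12,0] → X  [on edge]
    (2,0)@(5, 1): e=[-4,12,8] → .
    (1,1)@(3, 3): e=[20,4,-8] → .
    (2,1)@(5, 3): e=[12,4,0] → X  [on edge]
    (3,1)@(7, 3): e=[4,4,8] → X
    (4,1)@(9, 3): e=[-4,4,16] → .
    (2,2)@(5, 5): e=[28,-4,-8] → .
    (3,2)@(7, 5): e=[20,-4,0] → .  [on edge]
    (4,3)@(9, 7): e=[28,-12,0] → .  [on edge]
  covered (3 px):
    . X . . .
    . . X X .
    . . . . .
    . . . . .
    . . . . .
    . . . . .

Z-buffer (winner per pixel, '.' = empty):
  . 1 0 . .
  . . 1 1 .
  . . . . .
  . . . . .
  . . . . .
  . . . . .

Answer: 1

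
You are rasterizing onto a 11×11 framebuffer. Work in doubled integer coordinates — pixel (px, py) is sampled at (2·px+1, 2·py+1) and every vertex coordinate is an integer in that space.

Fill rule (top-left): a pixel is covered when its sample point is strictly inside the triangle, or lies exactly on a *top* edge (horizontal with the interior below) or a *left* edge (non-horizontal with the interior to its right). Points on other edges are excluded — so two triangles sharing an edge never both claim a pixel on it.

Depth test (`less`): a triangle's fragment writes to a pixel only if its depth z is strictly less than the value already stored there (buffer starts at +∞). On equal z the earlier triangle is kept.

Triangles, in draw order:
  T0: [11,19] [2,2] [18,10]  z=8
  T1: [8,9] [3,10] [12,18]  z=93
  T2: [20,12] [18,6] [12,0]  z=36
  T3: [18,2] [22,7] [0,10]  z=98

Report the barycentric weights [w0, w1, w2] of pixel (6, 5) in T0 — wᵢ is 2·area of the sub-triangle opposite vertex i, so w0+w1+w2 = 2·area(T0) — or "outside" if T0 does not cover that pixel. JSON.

T0:
  2·area = 200
  edge (11, 19)→(2, 2): d=(-9,-17) top-left  bias=+0
  edge (2, 2)→(18, 10): d=(16,8) right/bottom  bias=-1
  edge (18, 10)→(11, 19): d=(-7,9) right/bottom  bias=-1
    (1,1)@(3, 3): e=[8,8,184] → #
    (2,1)@(5, 3): e=[42,-8,166] → ·
    (1,2)@(3, 5): e=[-10,40,170] → ·
    (2,2)@(5, 5): e=[24,24,152] → #
    (3,2)@(7, 5): e=[58,8,134] → #
    (4,2)@(9, 5): e=[92,-8,116] → ·
    (2,3)@(5, 7): e=[6,56,138] → #
    (4,3)@(9, 7): e=[74,24,102] → #
    (5,3)@(11, 7): e=[108,8,84] → #
    (6,3)@(13, 7): e=[142,-8,66] → ·
    (2,4)@(5, 9): e=[-12,88,124] → ·
    (3,4)@(7, 9): e=[22,72,106] → #
    (5,9)@(11, 19): e=[0,200,0] → ·  [on edge]
  covered (26 px):
    · · · · · · · · · · ·
    · # · · · · · · · · ·
    · · # # · · · · · · ·
    · · # # # # · · · · ·
    · · · # # # # # · · ·
    · · · # # # # # # · ·
    · · · · # # # # · · ·
    · · · · # # # · · · ·
    · · · · · # · · · · ·
    · · · · · · · · · · ·
    · · · · · · · · · · ·
T1:
  2·area = 49  (B↔C swapped to make it positive)
  edge (8, 9)→(12, 18): d=(4,9) right/bottom  bias=-1
  edge (12, 18)→(3, 10): d=(-9,-8) top-left  bias=+0
  edge (3, 10)→(8, 9): d=(5,-1) top-left  bias=+0
    (2,5)@(5, 11): e=[35,7,7] → #
    (3,5)@(7, 11): e=[17,23,9] → #
    (4,5)@(9, 11): e=[-1,39,11] → ·
    (2,6)@(5, 13): e=[43,-11,17] → ·
    (3,6)@(7, 13): e=[25,5,19] → #
    (4,6)@(9, 13): e=[7,21,21] → #
    (5,6)@(11, 13): e=[-11,37,23] → ·
    (3,7)@(7, 15): e=[33,-13,29] → ·
    (4,7)@(9, 15): e=[15,3,31] → #
    (5,7)@(11, 15): e=[-3,19,33] → ·
    (4,8)@(9, 17): e=[23,-15,41] → ·
    (5,8)@(11, 17): e=[5,1,43] → #
  covered (6 px):
    · · · · · · · · · · ·
    · · · · · · · · · · ·
    · · · · · · · · · · ·
    · · · · · · · · · · ·
    · · · · · · · · · · ·
    · · # # · · · · · · ·
    · · · # # · · · · · ·
    · · · · # · · · · · ·
    · · · · · # · · · · ·
    · · · · · · · · · · ·
    · · · · · · · · · · ·
T2:
  2·area = 24  (B↔C swapped to make it positive)
  edge (20, 12)→(12, 0): d=(-8,-12) top-left  bias=+0
  edge (12, 0)→(18, 6): d=(6,6) right/bottom  bias=-1
  edge (18, 6)→(20, 12): d=(2,6) right/bottom  bias=-1
    (6,0)@(13, 1): e=[4,0,20] → ·  [on edge]
    (7,1)@(15, 3): e=[12,0,12] → ·  [on edge]
    (8,1)@(17, 3): e=[36,-12,0] → ·  [on edge]
    (8,2)@(17, 5): e=[20,0,4] → ·  [on edge]
    (8,3)@(17, 7): e=[4,12,8] → #
    (9,3)@(19, 7): e=[28,0,-4] → ·  [on edge]
    (8,4)@(17, 9): e=[-12,24,12] → ·
    (9,4)@(19, 9): e=[12,12,0] → ·  [on edge]
    (10,4)@(21, 9): e=[36,0,-12] → ·  [on edge]
    (10,7)@(21, 15): e=[-12,36,0] → ·  [on edge]
  covered (1 px):
    · · · · · · · · · · ·
    · · · · · · · · · · ·
    · · · · · · · · · · ·
    · · · · · · · · # · ·
    · · · · · · · · · · ·
    · · · · · · · · · · ·
    · · · · · · · · · · ·
    · · · · · · · · · · ·
    · · · · · · · · · · ·
    · · · · · · · · · · ·
    · · · · · · · · · · ·
T3:
  2·area = 122
  edge (18, 2)→(22, 7): d=(4,5) right/bottom  bias=-1
  edge (22, 7)→(0, 10): d=(-22,3) right/bottom  bias=-1
  edge (0, 10)→(18, 2): d=(18,-8) top-left  bias=+0
    (8,1)@(17, 3): e=[9,103,10] → #
    (9,1)@(19, 3): e=[-1,97,26] → ·
    (6,2)@(13, 5): e=[37,71,14] → #
    (7,2)@(15, 5): e=[27,65,30] → #
    (9,2)@(19, 5): e=[7,53,62] → #
    (10,2)@(21, 5): e=[-3,47,78] → ·
    (3,3)@(7, 7): e=[75,45,2] → #
    (4,3)@(9, 7): e=[65,39,18] → #
    (5,3)@(11, 7): e=[55,33,34] → #
    (10,3)@(21, 7): e=[5,3,114] → #
    (1,4)@(3, 9): e=[103,13,6] → #
    (2,4)@(5, 9): e=[93,7,22] → #
  covered (16 px):
    · · · · · · · · · · ·
    · · · · · · · · # · ·
    · · · · · · # # # # ·
    · · · # # # # # # # #
    · # # # · · · · · · ·
    · · · · · · · · · · ·
    · · · · · · · · · · ·
    · · · · · · · · · · ·
    · · · · · · · · · · ·
    · · · · · · · · · · ·
    · · · · · · · · · · ·

Answer: [56,38,106]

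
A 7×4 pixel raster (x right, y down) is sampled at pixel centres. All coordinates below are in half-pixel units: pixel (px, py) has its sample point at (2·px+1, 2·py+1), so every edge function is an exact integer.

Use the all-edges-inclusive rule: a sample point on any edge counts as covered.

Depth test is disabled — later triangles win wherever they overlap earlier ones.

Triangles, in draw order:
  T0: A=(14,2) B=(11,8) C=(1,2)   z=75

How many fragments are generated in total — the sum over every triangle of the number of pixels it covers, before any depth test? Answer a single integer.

T0:
  2·area = 78
  edge (14, 2)→(11, 8): d=(-3,6) inclusive
  edge (11, 8)→(1, 2): d=(-10,-6) inclusive
  edge (1, 2)→(14, 2): d=(13,0) inclusive
    (1,1)@(3, 3): e=[63,2,13] → █
    (2,1)@(5, 3): e=[51,14,13] → █
    (3,1)@(7, 3): e=[39,26,13] → █
    (4,1)@(9, 3): e=[27,38,13] → █
    (5,1)@(11, 3): e=[15,50,13] → █
    (6,1)@(13, 3): e=[3,62,13] → █
    (1,2)@(3, 5): e=[57,-18,39] → ·
    (2,2)@(5, 5): e=[45,-6,39] → ·
    (3,2)@(7, 5): e=[33,6,39] → █
    (6,2)@(13, 5): e=[-3,42,39] → ·
    (3,3)@(7, 7): e=[27,-14,65] → ·
    (4,3)@(9, 7): e=[15,-2,65] → ·
  covered (10 px):
    · · · · · · ·
    · █ █ █ █ █ █
    · · · █ █ █ ·
    · · · · · █ ·

Answer: 10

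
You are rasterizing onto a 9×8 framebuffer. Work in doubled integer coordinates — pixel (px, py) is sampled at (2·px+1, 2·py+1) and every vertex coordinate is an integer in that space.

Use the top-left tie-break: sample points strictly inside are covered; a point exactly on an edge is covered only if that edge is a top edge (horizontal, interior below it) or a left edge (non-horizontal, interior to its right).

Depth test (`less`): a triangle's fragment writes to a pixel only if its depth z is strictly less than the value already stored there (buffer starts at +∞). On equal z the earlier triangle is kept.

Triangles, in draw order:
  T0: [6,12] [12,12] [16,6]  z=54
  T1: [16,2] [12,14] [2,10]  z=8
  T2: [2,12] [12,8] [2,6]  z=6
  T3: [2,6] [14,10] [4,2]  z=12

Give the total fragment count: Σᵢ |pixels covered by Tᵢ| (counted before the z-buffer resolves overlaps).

T0:
  2·area = 36  (B↔C swapped to make it positive)
  edge (6, 12)→(16, 6): d=(10,-6) top-left  bias=+0
  edge (16, 6)→(12, 12): d=(-4,6) right/bottom  bias=-1
  edge (12, 12)→(6, 12): d=(-6,0) right/bottom  bias=-1
    (7,3)@(15, 7): e=[4,2,30] → #
    (8,3)@(17, 7): e=[16,-10,30] → ·
    (5,4)@(11, 9): e=[0,18,18] → #  [on edge]
    (6,4)@(13, 9): e=[12,6,18] → #
    (7,4)@(15, 9): e=[24,-6,18] → ·
    (4,5)@(9, 11): e=[8,22,6] → #
    (6,5)@(13, 11): e=[32,-2,6] → ·
    (4,6)@(9, 13): e=[28,14,-6] → ·
    (5,6)@(11, 13): e=[40,2,-6] → ·
    (0,7)@(1, 15): e=[0,54,-18] → ·  [on edge]
  covered (5 px):
    · · · · · · · · ·
    · · · · · · · · ·
    · · · · · · · · ·
    · · · · · · · # ·
    · · · · · # # · ·
    · · · · # # · · ·
    · · · · · · · · ·
    · · · · · · · · ·
T1:
  2·area = 136
  edge (16, 2)→(12, 14): d=(-4,12) right/bottom  bias=-1
  edge (12, 14)→(2, 10): d=(-10,-4) top-left  bias=+0
  edge (2, 10)→(16, 2): d=(14,-8) top-left  bias=+0
    (7,1)@(15, 3): e=[8,122,6] → #
    (8,1)@(17, 3): e=[-16,130,22] → ·
    (5,2)@(11, 5): e=[48,86,2] → #
    (6,2)@(13, 5): e=[24,94,18] → #
    (7,2)@(15, 5): e=[0,102,34] → ·  [on edge]
    (4,3)@(9, 7): e=[64,58,14] → #
    (7,3)@(15, 7): e=[-8,82,62] → ·
    (2,4)@(5, 9): e=[104,22,10] → #
    (3,4)@(7, 9): e=[80,30,26] → #
    (7,4)@(15, 9): e=[-16,62,90] → ·
    (2,5)@(5, 11): e=[96,2,38] → #
    (6,5)@(13, 11): e=[0,34,102] → ·  [on edge]
  covered (16 px):
    · · · · · · · · ·
    · · · · · · · # ·
    · · · · · # # · ·
    · · · · # # # · ·
    · · # # # # # · ·
    · · # # # # · · ·
    · · · · · # · · ·
    · · · · · · · · ·
T2:
  2·area = 60  (B↔C swapped to make it positive)
  edge (2, 12)→(2, 6): d=(0,-6) top-left  bias=+0
  edge (2, 6)→(12, 8): d=(10,2) right/bottom  bias=-1
  edge (12, 8)→(2, 12): d=(-10,4) right/bottom  bias=-1
    (1,3)@(3, 7): e=[6,8,46] → #
    (2,3)@(5, 7): e=[18,4,38] → #
    (3,3)@(7, 7): e=[30,0,30] → ·  [on edge]
    (1,4)@(3, 9): e=[6,28,26] → #
    (3,4)@(7, 9): e=[30,20,10] → #
    (4,4)@(9, 9): e=[42,16,2] → #
    (5,4)@(11, 9): e=[54,12,-6] → ·
    (8,4)@(17, 9): e=[90,0,-30] → ·  [on edge]
    (1,5)@(3, 11): e=[6,48,6] → #
    (2,5)@(5, 11): e=[18,44,-2] → ·
    (3,5)@(7, 11): e=[30,40,-10] → ·
    (4,5)@(9, 11): e=[42,36,-18] → ·
  covered (7 px):
    · · · · · · · · ·
    · · · · · · · · ·
    · · · · · · · · ·
    · # # · · · · · ·
    · # # # # · · · ·
    · # · · · · · · ·
    · · · · · · · · ·
    · · · · · · · · ·
T3:
  2·area = 56  (B↔C swapped to make it positive)
  edge (2, 6)→(4, 2): d=(2,-4) top-left  bias=+0
  edge (4, 2)→(14, 10): d=(10,8) right/bottom  bias=-1
  edge (14, 10)→(2, 6): d=(-12,-4) top-left  bias=+0
    (2,1)@(5, 3): e=[6,2,48] → #
    (3,1)@(7, 3): e=[14,-14,56] → ·
    (1,2)@(3, 5): e=[2,38,16] → #
    (3,2)@(7, 5): e=[18,6,32] → #
    (4,2)@(9, 5): e=[26,-10,40] → ·
    (1,3)@(3, 7): e=[6,58,-8] → ·
    (2,3)@(5, 7): e=[14,42,0] → #  [on edge]
    (4,3)@(9, 7): e=[30,10,16] → #
    (5,3)@(11, 7): e=[38,-6,24] → ·
    (2,4)@(5, 9): e=[18,62,-24] → ·
    (3,4)@(7, 9): e=[26,46,-16] → ·
    (4,4)@(9, 9): e=[34,30,-8] → ·
    (5,4)@(11, 9): e=[42,14,0] → #  [on edge]
    (8,5)@(17, 11): e=[70,-14,0] → ·  [on edge]
  covered (8 px):
    · · · · · · · · ·
    · · # · · · · · ·
    · # # # · · · · ·
    · · # # # · · · ·
    · · · · · # · · ·
    · · · · · · · · ·
    · · · · · · · · ·
    · · · · · · · · ·

Result: 36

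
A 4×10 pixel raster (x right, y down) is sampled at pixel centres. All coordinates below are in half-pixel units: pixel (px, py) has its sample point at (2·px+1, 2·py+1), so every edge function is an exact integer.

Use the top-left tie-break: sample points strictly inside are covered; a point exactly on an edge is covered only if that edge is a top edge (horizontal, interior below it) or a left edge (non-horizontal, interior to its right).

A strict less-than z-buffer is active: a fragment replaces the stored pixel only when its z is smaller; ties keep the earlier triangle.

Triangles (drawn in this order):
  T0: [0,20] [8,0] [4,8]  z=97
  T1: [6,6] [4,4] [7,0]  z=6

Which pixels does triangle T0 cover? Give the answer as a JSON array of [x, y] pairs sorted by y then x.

T0:
  2·area = 16  (B↔C swapped to make it positive)
  edge (0, 20)→(4, 8): d=(4,-12) top-left  bias=+0
  edge (4, 8)→(8, 0): d=(4,-8) top-left  bias=+0
  edge (8, 0)→(0, 20): d=(-8,20) right/bottom  bias=-1
    (2,2)@(5, 5): e=[0,-4,20] → ·  [on edge]
    (2,3)@(5, 7): e=[8,4,4] → #
    (3,3)@(7, 7): e=[32,20,-36] → ·
    (2,4)@(5, 9): e=[16,12,-12] → ·
    (1,5)@(3, 11): e=[0,4,12] → #  [on edge]
    (2,5)@(5, 11): e=[24,20,-28] → ·
    (1,6)@(3, 13): e=[8,12,-4] → ·
    (0,8)@(1, 17): e=[0,12,4] → #  [on edge]
    (1,8)@(3, 17): e=[24,28,-36] → ·
    (0,9)@(1, 19): e=[8,20,-12] → ·
  covered (3 px):
    · · · ·
    · · · ·
    · · · ·
    · · # ·
    · · · ·
    · # · ·
    · · · ·
    · · · ·
    # · · ·
    · · · ·
T1:
  2·area = 14
  edge (6, 6)→(4, 4): d=(-2,-2) top-left  bias=+0
  edge (4, 4)→(7, 0): d=(3,-4) top-left  bias=+0
  edge (7, 0)→(6, 6): d=(-1,6) right/bottom  bias=-1
    (0,0)@(1, 1): e=[0,-21,35] → ·  [on edge]
    (1,1)@(3, 3): e=[0,-7,21] → ·  [on edge]
    (2,1)@(5, 3): e=[4,1,9] → #
    (3,1)@(7, 3): e=[8,9,-3] → ·
    (2,2)@(5, 5): e=[0,7,7] → #  [on edge]
    (3,2)@(7, 5): e=[4,15,-5] → ·
    (2,3)@(5, 7): e=[-4,13,5] → ·
    (3,3)@(7, 7): e=[0,21,-7] → ·  [on edge]
  covered (2 px):
    · · · ·
    · · # ·
    · · # ·
    · · · ·
    · · · ·
    · · · ·
    · · · ·
    · · · ·
    · · · ·
    · · · ·

Final: [[2,3],[1,5],[0,8]]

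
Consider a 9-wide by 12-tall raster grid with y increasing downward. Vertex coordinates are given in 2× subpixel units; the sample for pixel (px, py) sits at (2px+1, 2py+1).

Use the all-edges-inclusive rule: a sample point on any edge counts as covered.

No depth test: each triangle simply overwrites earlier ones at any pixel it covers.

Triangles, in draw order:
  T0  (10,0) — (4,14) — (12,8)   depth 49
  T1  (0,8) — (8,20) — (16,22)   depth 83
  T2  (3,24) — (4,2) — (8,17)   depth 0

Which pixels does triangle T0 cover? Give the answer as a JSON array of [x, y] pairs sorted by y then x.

T0:
  2·area = 76  (B↔C swapped to make it positive)
  edge (10, 0)→(12, 8): d=(2,8) inclusive
  edge (12, 8)→(4, 14): d=(-8,6) inclusive
  edge (4, 14)→(10, 0): d=(6,-14) inclusive
    (4,1)@(9, 3): e=[14,58,4] → #
    (5,1)@(11, 3): e=[-2,46,32] → ·
    (4,2)@(9, 5): e=[18,42,16] → #
    (5,2)@(11, 5): e=[2,30,44] → #
    (6,2)@(13, 5): e=[-14,18,72] → ·
    (3,3)@(7, 7): e=[38,38,0] → #  [on edge]
    (6,3)@(13, 7): e=[-10,2,84] → ·
    (3,4)@(7, 9): e=[42,22,12] → #
    (5,4)@(11, 9): e=[10,-2,68] → ·
    (3,5)@(7, 11): e=[46,6,24] → #
    (4,5)@(9, 11): e=[30,-6,52] → ·
    (2,6)@(5, 13): e=[66,2,8] → #
    (0,10)@(1, 21): e=[114,-38,0] → ·  [on edge]
  covered (10 px):
    · · · · · · · · ·
    · · · · # · · · ·
    · · · · # # · · ·
    · · · # # # · · ·
    · · · # # · · · ·
    · · · # · · · · ·
    · · # · · · · · ·
    · · · · · · · · ·
    · · · · · · · · ·
    · · · · · · · · ·
    · · · · · · · · ·
    · · · · · · · · ·
T1:
  2·area = 80  (B↔C swapped to make it positive)
  edge (0, 8)→(16, 22): d=(16,14) inclusive
  edge (16, 22)→(8, 20): d=(-8,-2) inclusive
  edge (8, 20)→(0, 8): d=(-8,-12) inclusive
    (0,4)@(1, 9): e=[2,74,4] → #
    (1,4)@(3, 9): e=[-26,78,28] → ·
    (0,5)@(1, 11): e=[34,58,-12] → ·
    (1,5)@(3, 11): e=[6,62,12] → #
    (2,5)@(5, 11): e=[-22,66,36] → ·
    (1,6)@(3, 13): e=[38,46,-4] → ·
    (2,6)@(5, 13): e=[10,50,20] → #
    (3,6)@(7, 13): e=[-18,54,44] → ·
    (2,7)@(5, 15): e=[42,34,4] → #
    (3,7)@(7, 15): e=[14,38,28] → #
    (4,7)@(9, 15): e=[-14,42,52] → ·
    (2,8)@(5, 17): e=[74,18,-12] → ·
  covered (10 px):
    · · · · · · · · ·
    · · · · · · · · ·
    · · · · · · · · ·
    · · · · · · · · ·
    # · · · · · · · ·
    · # · · · · · · ·
    · · # · · · · · ·
    · · # # · · · · ·
    · · · # # · · · ·
    · · · · # # · · ·
    · · · · · · # · ·
    · · · · · · · · ·
T2:
  2·area = 103
  edge (3, 24)→(4, 2): d=(1,-22) inclusive
  edge (4, 2)→(8, 17): d=(4,15) inclusive
  edge (8, 17)→(3, 24): d=(-5,7) inclusive
    (2,3)@(5, 7): e=[27,5,71] → #
    (3,3)@(7, 7): e=[71,-25,57] → ·
    (2,4)@(5, 9): e=[29,13,61] → #
    (3,4)@(7, 9): e=[73,-17,47] → ·
    (2,5)@(5, 11): e=[31,21,51] → #
    (3,5)@(7, 11): e=[75,-9,37] → ·
    (2,6)@(5, 13): e=[33,29,41] → #
    (3,6)@(7, 13): e=[77,-1,27] → ·
    (2,7)@(5, 15): e=[35,37,31] → #
    (3,7)@(7, 15): e=[79,7,17] → #
    (4,7)@(9, 15): e=[123,-23,3] → ·
    (2,8)@(5, 17): e=[37,45,21] → #
  covered (10 px):
    · · · · · · · · ·
    · · · · · · · · ·
    · · · · · · · · ·
    · · # · · · · · ·
    · · # · · · · · ·
    · · # · · · · · ·
    · · # · · · · · ·
    · · # # · · · · ·
    · · # # · · · · ·
    · · # · · · · · ·
    · · # · · · · · ·
    · · · · · · · · ·

Result: [[4,1],[4,2],[5,2],[3,3],[4,3],[5,3],[3,4],[4,4],[3,5],[2,6]]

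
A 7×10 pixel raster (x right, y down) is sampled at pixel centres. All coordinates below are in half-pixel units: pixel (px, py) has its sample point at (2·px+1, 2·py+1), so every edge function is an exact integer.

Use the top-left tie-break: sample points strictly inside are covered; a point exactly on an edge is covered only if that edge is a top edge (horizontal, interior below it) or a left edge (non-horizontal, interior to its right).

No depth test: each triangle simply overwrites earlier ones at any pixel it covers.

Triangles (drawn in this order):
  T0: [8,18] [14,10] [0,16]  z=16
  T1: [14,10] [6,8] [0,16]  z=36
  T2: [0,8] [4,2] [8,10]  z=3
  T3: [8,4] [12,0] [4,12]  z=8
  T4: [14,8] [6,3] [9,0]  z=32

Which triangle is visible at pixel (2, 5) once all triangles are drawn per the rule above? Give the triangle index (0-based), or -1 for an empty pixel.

T0:
  2·area = 76  (B↔C swapped to make it positive)
  edge (8, 18)→(0, 16): d=(-8,-2) top-left  bias=+0
  edge (0, 16)→(14, 10): d=(14,-6) top-left  bias=+0
  edge (14, 10)→(8, 18): d=(-6,8) right/bottom  bias=-1
    (6,5)@(13, 11): e=[66,8,2] → █
    (3,6)@(7, 13): e=[38,0,38] → █  [on edge]
    (4,6)@(9, 13): e=[42,12,22] → █
    (5,6)@(11, 13): e=[46,24,6] → █
    (6,6)@(13, 13): e=[50,36,-10] → ·
    (1,7)@(3, 15): e=[14,4,58] → █
    (2,7)@(5, 15): e=[18,16,42] → █
    (5,7)@(11, 15): e=[30,52,-6] → ·
    (1,8)@(3, 17): e=[-2,32,46] → ·
    (2,8)@(5, 17): e=[2,44,30] → █
    (4,8)@(9, 17): e=[10,68,-2] → ·
    (2,9)@(5, 19): e=[-14,72,18] → ·
  covered (10 px):
    · · · · · · ·
    · · · · · · ·
    · · · · · · ·
    · · · · · · ·
    · · · · · · ·
    · · · · · · █
    · · · █ █ █ ·
    · █ █ █ █ · ·
    · · █ █ · · ·
    · · · · · · ·
T1:
  2·area = 76  (B↔C swapped to make it positive)
  edge (14, 10)→(0, 16): d=(-14,6) right/bottom  bias=-1
  edge (0, 16)→(6, 8): d=(6,-8) top-left  bias=+0
  edge (6, 8)→(14, 10): d=(8,2) right/bottom  bias=-1
    (3,4)@(7, 9): e=[56,14,6] → █
    (4,4)@(9, 9): e=[44,30,2] → █
    (5,4)@(11, 9): e=[32,46,-2] → ·
    (2,5)@(5, 11): e=[40,10,26] → █
    (5,5)@(11, 11): e=[4,58,14] → █
    (6,5)@(13, 11): e=[-8,74,10] → ·
    (1,6)@(3, 13): e=[24,6,46] → █
    (3,6)@(7, 13): e=[0,38,38] → ·  [on edge]
    (4,6)@(9, 13): e=[-12,54,34] → ·
    (5,6)@(11, 13): e=[-24,70,30] → ·
    (0,7)@(1, 15): e=[8,2,66] → █
    (1,7)@(3, 15): e=[-4,18,62] → ·
  covered (9 px):
    · · · · · · ·
    · · · · · · ·
    · · · · · · ·
    · · · · · · ·
    · · · █ █ · ·
    · · █ █ █ █ ·
    · █ █ · · · ·
    █ · · · · · ·
    · · · · · · ·
    · · · · · · ·
T2:
  2·area = 56
  edge (0, 8)→(4, 2): d=(4,-6) top-left  bias=+0
  edge (4, 2)→(8, 10): d=(4,8) right/bottom  bias=-1
  edge (8, 10)→(0, 8): d=(-8,-2) top-left  bias=+0
    (1,2)@(3, 5): e=[6,20,30] → █
    (2,2)@(5, 5): e=[18,4,34] → █
    (3,2)@(7, 5): e=[30,-12,38] → ·
    (0,3)@(1, 7): e=[2,44,10] → █
    (3,3)@(7, 7): e=[38,-4,22] → ·
    (0,4)@(1, 9): e=[10,52,-6] → ·
    (1,4)@(3, 9): e=[22,36,-2] → ·
    (2,4)@(5, 9): e=[34,20,2] → █
    (3,4)@(7, 9): e=[46,4,6] → █
    (4,4)@(9, 9): e=[58,-12,10] → ·
    (2,5)@(5, 11): e=[42,28,-14] → ·
    (3,5)@(7, 11): e=[54,12,-10] → ·
  covered (7 px):
    · · · · · · ·
    · · · · · · ·
    · █ █ · · · ·
    █ █ █ · · · ·
    · · █ █ · · ·
    · · · · · · ·
    · · · · · · ·
    · · · · · · ·
    · · · · · · ·
    · · · · · · ·
T3:
  2·area = 16
  edge (8, 4)→(12, 0): d=(4,-4) top-left  bias=+0
  edge (12, 0)→(4, 12): d=(-8,12) right/bottom  bias=-1
  edge (4, 12)→(8, 4): d=(4,-8) top-left  bias=+0
    (5,0)@(11, 1): e=[0,4,12] → █  [on edge]
    (6,0)@(13, 1): e=[8,-20,28] → ·
    (4,1)@(9, 3): e=[0,12,4] → █  [on edge]
    (5,1)@(11, 3): e=[8,-12,20] → ·
    (3,2)@(7, 5): e=[0,20,-4] → ·  [on edge]
    (4,2)@(9, 5): e=[8,-4,12] → ·
    (2,3)@(5, 7): e=[0,28,-12] → ·  [on edge]
    (3,3)@(7, 7): e=[8,4,4] → █
    (4,3)@(9, 7): e=[16,-20,20] → ·
    (1,4)@(3, 9): e=[0,36,-20] → ·  [on edge]
    (3,4)@(7, 9): e=[16,-12,12] → ·
    (0,5)@(1, 11): e=[0,44,-28] → ·  [on edge]
  covered (3 px):
    · · · · · █ ·
    · · · · █ · ·
    · · · · · · ·
    · · · █ · · ·
    · · · · · · ·
    · · · · · · ·
    · · · · · · ·
    · · · · · · ·
    · · · · · · ·
    · · · · · · ·
T4:
  2·area = 39
  edge (14, 8)→(6, 3): d=(-8,-5) top-left  bias=+0
  edge (6, 3)→(9, 0): d=(3,-3) top-left  bias=+0
  edge (9, 0)→(14, 8): d=(5,8) right/bottom  bias=-1
    (4,0)@(9, 1): e=[31,3,5] → █
    (5,0)@(11, 1): e=[41,9,-11] → ·
    (3,1)@(7, 3): e=[5,3,31] → █
    (5,1)@(11, 3): e=[25,15,-1] → ·
    (3,2)@(7, 5): e=[-11,9,41] → ·
    (4,2)@(9, 5): e=[-1,15,25] → ·
    (5,2)@(11, 5): e=[9,21,9] → █
    (6,2)@(13, 5): e=[19,27,-7] → ·
    (5,3)@(11, 7): e=[-7,27,19] → ·
    (6,3)@(13, 7): e=[3,33,3] → █
    (6,4)@(13, 9): e=[-13,39,13] → ·
  covered (5 px):
    · · · · █ · ·
    · · · █ █ · ·
    · · · · · █ ·
    · · · · · · █
    · · · · · · ·
    · · · · · · ·
    · · · · · · ·
    · · · · · · ·
    · · · · · · ·
    · · · · · · ·

Z-buffer (winner per pixel, '.' = empty):
  . . . . 4 3 .
  . . . 4 4 . .
  . 2 2 . . 4 .
  2 2 2 3 . . 4
  . . 2 2 1 . .
  . . 1 1 1 1 0
  . 1 1 0 0 0 .
  1 0 0 0 0 . .
  . . 0 0 . . .
  . . . . . . .

Final: 1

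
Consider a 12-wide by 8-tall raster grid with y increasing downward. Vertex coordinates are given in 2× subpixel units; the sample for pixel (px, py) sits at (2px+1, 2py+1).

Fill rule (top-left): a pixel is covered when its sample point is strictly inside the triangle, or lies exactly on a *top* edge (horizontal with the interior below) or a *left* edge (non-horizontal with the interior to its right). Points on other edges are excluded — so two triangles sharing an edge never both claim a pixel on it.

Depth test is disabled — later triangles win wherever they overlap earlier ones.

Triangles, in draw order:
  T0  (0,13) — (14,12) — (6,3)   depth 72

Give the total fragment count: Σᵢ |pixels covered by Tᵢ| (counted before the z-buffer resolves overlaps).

T0:
  2·area = 134  (B↔C swapped to make it positive)
  edge (0, 13)→(6, 3): d=(6,-10) top-left  bias=+0
  edge (6, 3)→(14, 12): d=(8,9) right/bottom  bias=-1
  edge (14, 12)→(0, 13): d=(-14,1) right/bottom  bias=-1
    (2,2)@(5, 5): e=[2,25,107] → #
    (3,2)@(7, 5): e=[22,7,105] → #
    (4,2)@(9, 5): e=[42,-11,103] → ·
    (2,3)@(5, 7): e=[14,41,79] → #
    (4,3)@(9, 7): e=[54,5,75] → #
    (5,3)@(11, 7): e=[74,-13,73] → ·
    (1,4)@(3, 9): e=[6,75,53] → #
    (5,4)@(11, 9): e=[86,3,45] → #
    (6,4)@(13, 9): e=[106,-15,43] → ·
    (1,5)@(3, 11): e=[18,91,25] → #
    (6,5)@(13, 11): e=[118,1,15] → #
    (7,5)@(15, 11): e=[138,-17,13] → ·
  covered (16 px):
    · · · · · · · · · · · ·
    · · · · · · · · · · · ·
    · · # # · · · · · · · ·
    · · # # # · · · · · · ·
    · # # # # # · · · · · ·
    · # # # # # # · · · · ·
    · · · · · · · · · · · ·
    · · · · · · · · · · · ·

Result: 16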